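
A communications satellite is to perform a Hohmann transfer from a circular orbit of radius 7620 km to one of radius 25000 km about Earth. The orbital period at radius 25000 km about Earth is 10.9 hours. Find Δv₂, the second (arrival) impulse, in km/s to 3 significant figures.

From Kepler's third law T² = 4π²r³/μ at r = 25000 km, T = 10.9 hours = 10.9 × 3600 s = 39240 s: μ = 4π²r³/T² = 4.00610×10^5 km³/s².
The Hohmann ellipse has a_t = (r₁ + r₂)/2 = 16310 km.
Circular speed at r = 25000 km: v_c = √(μ/r) = 4.003 km/s.
Vis-viva on the transfer ellipse at r = 25000 km gives v_t = √[μ(2/r − 1/a_t)] = 2.736 km/s.
Δv₂ = |v_t − v_c| = |2.736 − 4.003| = 1.267 km/s.

Δv₂ = 1.27 km/s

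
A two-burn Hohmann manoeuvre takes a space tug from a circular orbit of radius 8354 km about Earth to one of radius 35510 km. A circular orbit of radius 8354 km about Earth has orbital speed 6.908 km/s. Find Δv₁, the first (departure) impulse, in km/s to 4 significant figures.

Δv₁ = 1.882 km/s

From the circular-orbit relation v² = μ/r at r = 8354 km: μ = v²r = (6.908)² × 8354 = 3.98657×10^5 km³/s².
The Hohmann ellipse has a_t = (r₁ + r₂)/2 = 21932 km.
Circular speed at r = 8354 km: v_c = √(μ/r) = 6.908 km/s.
Transfer-orbit speed at the same r (vis-viva, a = a_t): v_t = √[μ(2/r − 1/a_t)] = 8.790 km/s.
Δv₁ = |v_t − v_c| = |8.790 − 6.908| = 1.882 km/s.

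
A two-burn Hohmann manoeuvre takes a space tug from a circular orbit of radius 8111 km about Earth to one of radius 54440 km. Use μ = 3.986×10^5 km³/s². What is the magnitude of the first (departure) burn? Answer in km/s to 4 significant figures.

Δv₁ = 2.239 km/s

The Hohmann ellipse has a_t = (r₁ + r₂)/2 = 31275.5 km.
On the circular orbit at r = 8111 km, v_c = √(μ/r) = 7.010 km/s.
Transfer-orbit speed at the same r (vis-viva, a = a_t): v_t = √[μ(2/r − 1/a_t)] = 9.249 km/s.
Δv₁ = |v_t − v_c| = |9.249 − 7.010| = 2.239 km/s.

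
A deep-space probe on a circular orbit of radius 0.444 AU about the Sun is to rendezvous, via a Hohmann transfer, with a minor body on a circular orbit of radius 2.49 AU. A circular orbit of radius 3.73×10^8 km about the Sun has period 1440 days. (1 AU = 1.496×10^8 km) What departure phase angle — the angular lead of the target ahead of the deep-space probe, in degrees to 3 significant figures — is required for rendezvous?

From Kepler's third law T² = 4π²r³/μ at r = 3.73×10^8 km, T = 1440 days = 1440 × 86400 s = 1.24416×10^8 s: μ = 4π²r³/T² = 1.32353×10^11 km³/s².
In km: r₁ = 0.444 × 1.496×10^8 = 6.64224×10^7 km; r₂ = 2.49 × 1.496×10^8 = 3.72504×10^8 km.
Transfer-ellipse semi-major axis a_t = (r₁ + r₂)/2 = (6.64224×10^7 + 3.72504×10^8)/2 = 2.194632×10^8 km.
The half-period of the transfer ellipse is t = π√(a_t³/μ) = 2.8075×10^7 s.
Target angular speed ω₂ = √(μ/r₂³) = 5.0602×10^-8 rad/s.
Angle swept by the target during transfer: ω₂·t = 1.4207 rad = 81.40°.
The deep-space probe traverses 180° on the transfer ellipse, so the target must lead by 180° − 81.40° = 98.6°.

φ = 98.6°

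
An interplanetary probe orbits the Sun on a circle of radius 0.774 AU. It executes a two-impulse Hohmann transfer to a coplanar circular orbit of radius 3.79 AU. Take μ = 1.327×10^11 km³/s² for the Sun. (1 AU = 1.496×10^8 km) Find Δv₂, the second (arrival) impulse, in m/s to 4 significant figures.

In km: r₁ = 0.774 × 1.496×10^8 = 1.157904×10^8 km; r₂ = 3.79 × 1.496×10^8 = 5.66984×10^8 km.
Transfer-ellipse semi-major axis a_t = (r₁ + r₂)/2 = (1.157904×10^8 + 5.66984×10^8)/2 = 3.413872×10^8 km.
Circular speed at r = 5.66984×10^8 km: v_c = √(μ/r) = 15.299 km/s.
Transfer-orbit speed at the same r (vis-viva, a = a_t): v_t = √[μ(2/r − 1/a_t)] = 8.9097 km/s.
Δv₂ = |v_t − v_c| = |8.9097 − 15.299| = 6.389 km/s.

Δv₂ = 6389 m/s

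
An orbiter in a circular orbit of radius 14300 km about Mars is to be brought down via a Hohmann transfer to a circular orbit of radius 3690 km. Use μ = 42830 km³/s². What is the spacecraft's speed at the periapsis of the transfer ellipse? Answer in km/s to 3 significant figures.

v = 4.30 km/s

Semi-major axis of the transfer orbit: a_t = (14300 + 3690)/2 = 8995 km.
At periapsis, r = 3690 km.
From the vis-viva equation, v = √[μ(2/r − 1/a_t)] = 4.296 km/s.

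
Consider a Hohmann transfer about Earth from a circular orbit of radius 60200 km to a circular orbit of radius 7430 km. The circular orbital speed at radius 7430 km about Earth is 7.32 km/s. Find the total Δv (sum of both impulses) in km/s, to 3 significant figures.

Δv = 3.81 km/s

From the circular-orbit relation v² = μ/r at r = 7430 km: μ = v²r = (7.32)² × 7430 = 3.98117×10^5 km³/s².
Semi-major axis of the transfer orbit: a_t = (60200 + 7430)/2 = 33815 km.
At r₁ the circular-orbit speed is v₁ = √(μ/r₁) = 2.5716 km/s.
Transfer-orbit speed at r₁ (v² = μ(2/r − 1/a)): v_a = √[μ(2/r₁ − 1/a_t)] = 1.2054 km/s.
First burn Δv₁ = |v_a − v₁| = 1.366 km/s.
At r₂, v₂ = √(μ/r₂) = 7.320 km/s.
Transfer-orbit speed at r₂: v_p = √[μ(2/r₂ − 1/a_t)] = 9.767 km/s.
Second burn Δv₂ = |v₂ − v_p| = 2.447 km/s.
Δv = Δv₁ + Δv₂ = 1.366 + 2.447 = 3.813 km/s.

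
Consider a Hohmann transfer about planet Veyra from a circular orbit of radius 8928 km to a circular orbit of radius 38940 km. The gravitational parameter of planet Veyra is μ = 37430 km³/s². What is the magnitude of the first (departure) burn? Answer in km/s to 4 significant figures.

Δv₁ = 0.5642 km/s

The Hohmann ellipse has a_t = (r₁ + r₂)/2 = 23934 km.
On the circular orbit at r = 8928 km, v_c = √(μ/r) = 2.0475 km/s.
Vis-viva on the transfer ellipse at r = 8928 km gives v_t = √[μ(2/r − 1/a_t)] = 2.6117 km/s.
Δv₁ = |v_t − v_c| = |2.6117 − 2.0475| = 0.5642 km/s.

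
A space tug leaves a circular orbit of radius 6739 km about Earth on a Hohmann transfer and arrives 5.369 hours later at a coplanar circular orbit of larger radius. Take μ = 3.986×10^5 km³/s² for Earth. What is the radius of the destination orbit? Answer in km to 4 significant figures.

Transfer time t = 5.369 hours = 19328.4 s, and t = π√(a_t³/μ).
So a_t = (μ t²/π²)^(1/3) = (3.986×10^5 × (19328.4)² / π²)^(1/3) = 24710 km.
Since a_t = (r₁ + r₂)/2, r₂ = 2a_t − r₁ = 2×24710 − 6739 = 42681 km.

r₂ = 42680 km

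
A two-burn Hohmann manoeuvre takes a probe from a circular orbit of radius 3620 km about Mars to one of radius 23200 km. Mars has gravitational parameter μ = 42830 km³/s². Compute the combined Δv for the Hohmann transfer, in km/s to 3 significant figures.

Semi-major axis of the transfer orbit: a_t = (3620 + 23200)/2 = 13410 km.
Circular speed at r₁: v₁ = √(μ/r₁) = √(42830/3620) = 3.4397 km/s.
Transfer-orbit speed at r₁ (v² = μ(2/r − 1/a)): v_p = √[μ(2/r₁ − 1/a_t)] = 4.5243 km/s.
First burn Δv₁ = |v_p − v₁| = 1.0846 km/s.
Circular speed at r₂: v₂ = √(μ/r₂) = 1.35872 km/s.
Transfer-orbit speed at r₂: v_a = √[μ(2/r₂ − 1/a_t)] = 0.705943 km/s.
Second burn Δv₂ = |v₂ − v_a| = 0.65278 km/s.
Total Δv = Δv₁ + Δv₂ = 1.737 km/s.

Δv = 1.74 km/s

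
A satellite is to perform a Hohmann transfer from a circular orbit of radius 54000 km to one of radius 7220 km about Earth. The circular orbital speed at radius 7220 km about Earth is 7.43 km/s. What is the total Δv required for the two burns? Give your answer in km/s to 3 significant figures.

Δv = 3.84 km/s

From the circular-orbit relation v² = μ/r at r = 7220 km: μ = v²r = (7.43)² × 7220 = 3.98579×10^5 km³/s².
Semi-major axis of the transfer orbit: a_t = (54000 + 7220)/2 = 30610 km.
Circular speed at r₁: v₁ = √(μ/r₁) = √(3.98579×10^5/54000) = 2.7168 km/s.
Transfer-orbit speed at r₁ (vis-viva equation): v_a = √[μ(2/r₁ − 1/a_t)] = 1.3195 km/s.
First burn Δv₁ = |v_a − v₁| = 1.397 km/s.
At r₂, v₂ = √(μ/r₂) = 7.430 km/s.
Transfer-orbit speed at r₂: v_p = √[μ(2/r₂ − 1/a_t)] = 9.869 km/s.
Second burn Δv₂ = |v₂ − v_p| = 2.439 km/s.
Δv = Δv₁ + Δv₂ = 1.397 + 2.439 = 3.836 km/s.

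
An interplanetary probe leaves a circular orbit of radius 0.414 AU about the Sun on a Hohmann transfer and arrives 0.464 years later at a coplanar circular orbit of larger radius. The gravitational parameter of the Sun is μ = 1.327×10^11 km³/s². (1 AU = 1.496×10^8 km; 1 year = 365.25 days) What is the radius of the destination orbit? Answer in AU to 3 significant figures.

In km: r₁ = 0.414 × 1.496×10^8 = 6.19344×10^7 km.
Transfer time t = 0.464 years × 365.25 × 86400 s = 1.46427264×10^7 s, and t = π√(a_t³/μ).
So a_t = (μ t²/π²)^(1/3) = (1.327×10^11 × (1.46427264×10^7)² / π²)^(1/3) = 1.4232×10^8 km.
Since a_t = (r₁ + r₂)/2, r₂ = 2a_t − r₁ = 2×1.4232×10^8 − 6.19344×10^7 = 2.227056×10^8 km.
In AU: r₂ = 2.227056×10^8 / 1.496×10^8 = 1.49 AU.

r₂ = 1.49 AU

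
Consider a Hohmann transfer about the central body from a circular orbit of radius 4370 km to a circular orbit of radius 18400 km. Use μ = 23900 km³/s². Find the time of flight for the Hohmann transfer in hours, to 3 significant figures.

Transfer-ellipse semi-major axis a_t = (r₁ + r₂)/2 = (4370 + 18400)/2 = 11385 km.
By Kepler's third law the transfer-orbit period is T = 2π√(a_t³/μ), so t = T/2 = 24690 s.
Converting: 24690 s ÷ 3600 s/hour = 6.86 hours.

t = 6.86 hours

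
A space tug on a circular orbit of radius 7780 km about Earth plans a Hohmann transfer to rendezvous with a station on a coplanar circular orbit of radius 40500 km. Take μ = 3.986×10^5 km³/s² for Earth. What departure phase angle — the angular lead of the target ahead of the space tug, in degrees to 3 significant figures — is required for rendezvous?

φ = 97.2°

Semi-major axis of the transfer orbit: a_t = (7780 + 40500)/2 = 24140 km.
Transfer time t = π√(a_t³/μ) = 18663 s.
The target's mean motion on its circular orbit is ω₂ = √(μ/r₂³) = 7.7462×10^-5 rad/s.
Angle swept by the target during transfer: ω₂·t = 1.4457 rad = 82.83°.
Arrival is 180° from departure on the ellipse, so φ = 180° − 82.83° = 97.2°.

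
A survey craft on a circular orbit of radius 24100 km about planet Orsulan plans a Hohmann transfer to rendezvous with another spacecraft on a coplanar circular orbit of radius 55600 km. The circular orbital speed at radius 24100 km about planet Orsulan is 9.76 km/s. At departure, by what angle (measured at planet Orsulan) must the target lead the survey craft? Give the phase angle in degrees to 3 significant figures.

φ = 70.8°

From the circular-orbit relation v² = μ/r at r = 24100 km: μ = v²r = (9.76)² × 24100 = 2.29571×10^6 km³/s².
Transfer-ellipse semi-major axis a_t = (r₁ + r₂)/2 = (24100 + 55600)/2 = 39850 km.
Transfer time t = π√(a_t³/μ) = 16490 s.
The target's mean motion on its circular orbit is ω₂ = √(μ/r₂³) = 1.156×10^-4 rad/s.
Angle swept by the target during transfer: ω₂·t = 1.906 rad = 109.2°.
Arrival is 180° from departure on the ellipse, so φ = 180° − 109.2° = 70.8°.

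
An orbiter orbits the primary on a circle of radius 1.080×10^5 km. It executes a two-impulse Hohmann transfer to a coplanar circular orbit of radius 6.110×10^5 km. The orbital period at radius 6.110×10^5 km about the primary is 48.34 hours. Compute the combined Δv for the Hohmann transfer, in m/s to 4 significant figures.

Δv = 25900 m/s

From Kepler's third law T² = 4π²r³/μ at r = 6.110×10^5 km, T = 48.34 hours = 48.34 × 3600 s = 1.74024×10^5 s: μ = 4π²r³/T² = 2.97348×10^8 km³/s².
The Hohmann ellipse has a_t = (r₁ + r₂)/2 = 3.595×10^5 km.
Circular speed at r₁: v₁ = √(μ/r₁) = √(2.97348×10^8/1.080×10^5) = 52.4712 km/s.
Transfer-orbit speed at r₁ (vis-viva equation): v_p = √[μ(2/r₁ − 1/a_t)] = 68.4056 km/s.
First burn Δv₁ = |v_p − v₁| = 15.93 km/s.
Circular speed at r₂: v₂ = √(μ/r₂) = 22.060 km/s.
Transfer-orbit speed at r₂: v_a = √[μ(2/r₂ − 1/a_t)] = 12.091 km/s.
Second burn Δv₂ = |v₂ − v_a| = 9.969 km/s.
Δv = Δv₁ + Δv₂ = 15.93 + 9.969 = 25.90 km/s.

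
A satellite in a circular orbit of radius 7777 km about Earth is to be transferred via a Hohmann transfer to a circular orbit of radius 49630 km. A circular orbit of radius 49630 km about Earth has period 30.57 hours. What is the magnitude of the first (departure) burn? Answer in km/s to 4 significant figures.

Δv₁ = 2.254 km/s

From Kepler's third law T² = 4π²r³/μ at r = 49630 km, T = 30.57 hours = 30.57 × 3600 s = 1.10052×10^5 s: μ = 4π²r³/T² = 3.98471×10^5 km³/s².
Transfer-ellipse semi-major axis a_t = (r₁ + r₂)/2 = (7777 + 49630)/2 = 28703.5 km.
On the circular orbit at r = 7777 km, v_c = √(μ/r) = 7.158 km/s.
Vis-viva on the transfer ellipse at r = 7777 km gives v_t = √[μ(2/r − 1/a_t)] = 9.412 km/s.
Δv₁ = |v_t − v_c| = |9.412 − 7.158| = 2.254 km/s.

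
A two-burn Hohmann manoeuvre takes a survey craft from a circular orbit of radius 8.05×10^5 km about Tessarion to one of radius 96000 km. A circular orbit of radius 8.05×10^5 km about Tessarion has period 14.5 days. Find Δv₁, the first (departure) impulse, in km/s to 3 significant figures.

From Kepler's third law T² = 4π²r³/μ at r = 8.05×10^5 km, T = 14.5 days = 14.5 × 86400 s = 1.2528×10^6 s: μ = 4π²r³/T² = 1.31215×10^7 km³/s².
Transfer-ellipse semi-major axis a_t = (r₁ + r₂)/2 = (8.050×10^5 + 96000)/2 = 4.505×10^5 km.
On the circular orbit at r = 8.050×10^5 km, v_c = √(μ/r) = 4.0373 km/s.
Vis-viva on the transfer ellipse at r = 8.050×10^5 km gives v_t = √[μ(2/r − 1/a_t)] = 1.8637 km/s.
Δv₁ = |v_t − v_c| = |1.8637 − 4.0373| = 2.174 km/s.

Δv₁ = 2.17 km/s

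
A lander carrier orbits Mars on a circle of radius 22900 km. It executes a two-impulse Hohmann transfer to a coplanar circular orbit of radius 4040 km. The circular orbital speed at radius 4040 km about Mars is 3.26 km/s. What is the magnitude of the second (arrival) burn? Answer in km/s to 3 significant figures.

Δv₂ = 0.991 km/s

From the circular-orbit relation v² = μ/r at r = 4040 km: μ = v²r = (3.26)² × 4040 = 42935.5 km³/s².
Transfer-ellipse semi-major axis a_t = (r₁ + r₂)/2 = (22900 + 4040)/2 = 13470 km.
Circular speed at r = 4040 km: v_c = √(μ/r) = 3.2600 km/s.
Vis-viva on the transfer ellipse at r = 4040 km gives v_t = √[μ(2/r − 1/a_t)] = 4.2506 km/s.
Δv₂ = |v_t − v_c| = |4.2506 − 3.2600| = 0.9906 km/s.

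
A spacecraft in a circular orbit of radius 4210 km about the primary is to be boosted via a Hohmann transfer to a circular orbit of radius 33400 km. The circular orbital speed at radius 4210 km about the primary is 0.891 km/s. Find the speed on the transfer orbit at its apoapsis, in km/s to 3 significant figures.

From the circular-orbit relation v² = μ/r at r = 4210 km: μ = v²r = (0.891)² × 4210 = 3342.24 km³/s².
Transfer-ellipse semi-major axis a_t = (r₁ + r₂)/2 = (4210 + 33400)/2 = 18805 km.
At apoapsis, r = 33400 km.
From the vis-viva equation, v = √[μ(2/r − 1/a_t)] = 0.1497 km/s.

v = 0.150 km/s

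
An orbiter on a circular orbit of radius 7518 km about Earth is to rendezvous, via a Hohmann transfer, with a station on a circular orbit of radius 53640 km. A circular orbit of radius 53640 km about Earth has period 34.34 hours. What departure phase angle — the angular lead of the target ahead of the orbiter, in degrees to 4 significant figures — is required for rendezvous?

From Kepler's third law T² = 4π²r³/μ at r = 53640 km, T = 34.34 hours = 34.34 × 3600 s = 1.23624×10^5 s: μ = 4π²r³/T² = 3.98676×10^5 km³/s².
The Hohmann ellipse has a_t = (r₁ + r₂)/2 = 30579 km.
Transfer time t = π√(a_t³/μ) = 26606 s.
Target angular speed ω₂ = √(μ/r₂³) = 5.0825×10^-5 rad/s.
Angle swept by the target during transfer: ω₂·t = 1.3522 rad = 77.48°.
Arrival is 180° from departure on the ellipse, so φ = 180° − 77.48° = 102.5°.

φ = 102.5°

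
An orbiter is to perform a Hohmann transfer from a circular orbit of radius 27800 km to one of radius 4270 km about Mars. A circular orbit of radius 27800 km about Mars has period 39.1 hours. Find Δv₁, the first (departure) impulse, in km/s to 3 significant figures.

From Kepler's third law T² = 4π²r³/μ at r = 27800 km, T = 39.1 hours = 39.1 × 3600 s = 1.4076×10^5 s: μ = 4π²r³/T² = 42809.1 km³/s².
Transfer-ellipse semi-major axis a_t = (r₁ + r₂)/2 = (27800 + 4270)/2 = 16035 km.
On the circular orbit at r = 27800 km, v_c = √(μ/r) = 1.241 km/s.
Transfer-orbit speed at the same r (vis-viva, a = a_t): v_t = √[μ(2/r − 1/a_t)] = 0.6404 km/s.
Δv₁ = |v_t − v_c| = |0.6404 − 1.241| = 0.6006 km/s.

Δv₁ = 0.601 km/s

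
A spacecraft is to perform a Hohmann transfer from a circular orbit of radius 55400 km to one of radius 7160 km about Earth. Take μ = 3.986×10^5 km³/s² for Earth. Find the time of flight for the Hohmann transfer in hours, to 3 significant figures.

t = 7.65 hours

The Hohmann ellipse has a_t = (r₁ + r₂)/2 = 31280 km.
By Kepler's third law the transfer-orbit period is T = 2π√(a_t³/μ), so t = T/2 = 27530 s.
Converting: 27530 s ÷ 3600 s/hour = 7.65 hours.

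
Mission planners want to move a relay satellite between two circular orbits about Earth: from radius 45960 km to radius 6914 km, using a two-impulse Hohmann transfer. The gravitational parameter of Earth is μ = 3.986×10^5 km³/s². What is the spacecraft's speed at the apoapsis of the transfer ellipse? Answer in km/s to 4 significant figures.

v = 1.506 km/s

The Hohmann ellipse has a_t = (r₁ + r₂)/2 = 26437 km.
The apoapsis of the transfer ellipse is at r = 45960 km.
Applying v² = μ(2/r − 1/a_t): v = 1.506 km/s.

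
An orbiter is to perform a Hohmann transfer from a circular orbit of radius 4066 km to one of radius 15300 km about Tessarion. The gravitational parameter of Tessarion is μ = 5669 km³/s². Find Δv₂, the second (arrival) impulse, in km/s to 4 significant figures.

The Hohmann ellipse has a_t = (r₁ + r₂)/2 = 9683 km.
On the circular orbit at r = 15300 km, v_c = √(μ/r) = 0.6087 km/s.
Vis-viva on the transfer ellipse at r = 15300 km gives v_t = √[μ(2/r − 1/a_t)] = 0.3944 km/s.
Δv₂ = |v_t − v_c| = |0.3944 − 0.6087| = 0.2143 km/s.

Δv₂ = 0.2143 km/s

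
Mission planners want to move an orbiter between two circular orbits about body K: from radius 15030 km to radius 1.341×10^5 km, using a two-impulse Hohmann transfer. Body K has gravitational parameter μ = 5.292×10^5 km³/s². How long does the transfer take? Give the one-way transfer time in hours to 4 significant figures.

t = 24.43 hours

Transfer-ellipse semi-major axis a_t = (r₁ + r₂)/2 = (15030 + 1.341×10^5)/2 = 74565 km.
By Kepler's third law the transfer-orbit period is T = 2π√(a_t³/μ), so t = T/2 = 87931 s.
Converting: 87931 s ÷ 3600 s/hour = 24.43 hours.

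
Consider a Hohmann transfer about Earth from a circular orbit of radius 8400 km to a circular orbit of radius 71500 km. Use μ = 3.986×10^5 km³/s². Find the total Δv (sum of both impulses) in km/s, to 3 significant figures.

Transfer-ellipse semi-major axis a_t = (r₁ + r₂)/2 = (8400 + 71500)/2 = 39950 km.
Circular speed at r₁: v₁ = √(μ/r₁) = √(3.986×10^5/8400) = 6.889 km/s.
On the transfer ellipse at r₁, vis-viva equation gives v_p = √[μ(2/r₁ − 1/a_t)] = 9.216 km/s.
First burn Δv₁ = |v_p − v₁| = 2.327 km/s.
Circular speed at r₂: v₂ = √(μ/r₂) = 2.361 km/s.
Transfer-orbit speed at r₂: v_a = √[μ(2/r₂ − 1/a_t)] = 1.083 km/s.
Second burn Δv₂ = |v₂ − v_a| = 1.278 km/s.
Total Δv = Δv₁ + Δv₂ = 3.605 km/s.

Δv = 3.61 km/s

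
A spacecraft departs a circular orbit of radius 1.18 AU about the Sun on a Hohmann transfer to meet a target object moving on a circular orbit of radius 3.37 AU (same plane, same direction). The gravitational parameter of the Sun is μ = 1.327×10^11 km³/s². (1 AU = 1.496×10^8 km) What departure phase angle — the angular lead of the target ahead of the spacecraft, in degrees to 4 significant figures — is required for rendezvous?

In km: r₁ = 1.18 × 1.496×10^8 = 1.76528×10^8 km; r₂ = 3.37 × 1.496×10^8 = 5.04152×10^8 km.
The Hohmann ellipse has a_t = (r₁ + r₂)/2 = 3.4034×10^8 km.
The half-period of the transfer ellipse is t = π√(a_t³/μ) = 5.415×10^7 s.
The target's mean motion on its circular orbit is ω₂ = √(μ/r₂³) = 3.218×10^-8 rad/s.
Angle swept by the target during transfer: ω₂·t = 1.7425 rad = 99.84°.
Arrival is 180° from departure on the ellipse, so φ = 180° − 99.84° = 80.16°.

φ = 80.16°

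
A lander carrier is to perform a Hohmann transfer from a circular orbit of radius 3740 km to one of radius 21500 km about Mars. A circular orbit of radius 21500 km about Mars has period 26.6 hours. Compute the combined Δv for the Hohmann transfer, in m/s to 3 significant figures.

From Kepler's third law T² = 4π²r³/μ at r = 21500 km, T = 26.6 hours = 26.6 × 3600 s = 95760 s: μ = 4π²r³/T² = 42786.5 km³/s².
Semi-major axis of the transfer orbit: a_t = (3740 + 21500)/2 = 12620 km.
At r₁ the circular-orbit speed is v₁ = √(μ/r₁) = 3.38234 km/s.
Transfer-orbit speed at r₁ (v² = μ(2/r − 1/a)): v_p = √[μ(2/r₁ − 1/a_t)] = 4.41476 km/s.
First burn Δv₁ = |v_p − v₁| = 1.032 km/s.
At r₂, v₂ = √(μ/r₂) = 1.4107 km/s.
Transfer-orbit speed at r₂: v_a = √[μ(2/r₂ − 1/a_t)] = 0.76796 km/s.
Second burn Δv₂ = |v₂ − v_a| = 0.6427 km/s.
Δv = Δv₁ + Δv₂ = 1.032 + 0.6427 = 1.675 km/s.

Δv = 1680 m/s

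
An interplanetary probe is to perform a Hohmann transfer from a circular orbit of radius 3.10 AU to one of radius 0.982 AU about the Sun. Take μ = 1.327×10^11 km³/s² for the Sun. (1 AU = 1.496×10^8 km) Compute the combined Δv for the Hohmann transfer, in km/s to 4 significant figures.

In km: r₁ = 3.10 × 1.496×10^8 = 4.6376×10^8 km; r₂ = 0.982 × 1.496×10^8 = 1.469072×10^8 km.
The Hohmann ellipse has a_t = (r₁ + r₂)/2 = 3.053336×10^8 km.
At r₁ the circular-orbit speed is v₁ = √(μ/r₁) = 16.9157 km/s.
Transfer-orbit speed at r₁ (vis-viva equation): v_a = √[μ(2/r₁ − 1/a_t)] = 11.7334 km/s.
First burn Δv₁ = |v_a − v₁| = 5.182 km/s.
At r₂, v₂ = √(μ/r₂) = 30.055 km/s.
Transfer-orbit speed at r₂: v_p = √[μ(2/r₂ − 1/a_t)] = 37.040 km/s.
Second burn Δv₂ = |v₂ − v_p| = 6.985 km/s.
Total Δv = Δv₁ + Δv₂ = 12.17 km/s.

Δv = 12.17 km/s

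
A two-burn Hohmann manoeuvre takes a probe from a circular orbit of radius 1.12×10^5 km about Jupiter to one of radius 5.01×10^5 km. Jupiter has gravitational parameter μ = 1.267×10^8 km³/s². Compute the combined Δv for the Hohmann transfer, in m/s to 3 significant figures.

The Hohmann ellipse has a_t = (r₁ + r₂)/2 = 3.065×10^5 km.
At r₁ the circular-orbit speed is v₁ = √(μ/r₁) = 33.634 km/s.
Transfer-orbit speed at r₁ (v² = μ(2/r − 1/a)): v_p = √[μ(2/r₁ − 1/a_t)] = 43.001 km/s.
First burn Δv₁ = |v_p − v₁| = 9.367 km/s.
Circular speed at r₂: v₂ = √(μ/r₂) = 15.903 km/s.
Transfer-orbit speed at r₂: v_a = √[μ(2/r₂ − 1/a_t)] = 9.6131 km/s.
Second burn Δv₂ = |v₂ − v_a| = 6.290 km/s.
Total Δv = Δv₁ + Δv₂ = 15.66 km/s.

Δv = 15700 m/s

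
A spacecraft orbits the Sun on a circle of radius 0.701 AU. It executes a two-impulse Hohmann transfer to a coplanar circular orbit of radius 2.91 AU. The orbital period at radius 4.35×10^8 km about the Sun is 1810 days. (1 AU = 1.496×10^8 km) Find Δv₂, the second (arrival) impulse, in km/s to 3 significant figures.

Δv₂ = 6.58 km/s

From Kepler's third law T² = 4π²r³/μ at r = 4.35×10^8 km, T = 1810 days = 1810 × 86400 s = 1.56384×10^8 s: μ = 4π²r³/T² = 1.32875×10^11 km³/s².
In km: r₁ = 0.701 × 1.496×10^8 = 1.048696×10^8 km; r₂ = 2.91 × 1.496×10^8 = 4.35336×10^8 km.
The Hohmann ellipse has a_t = (r₁ + r₂)/2 = 2.701028×10^8 km.
Circular speed at r = 4.35336×10^8 km: v_c = √(μ/r) = 17.471 km/s.
Transfer-orbit speed at the same r (vis-viva, a = a_t): v_t = √[μ(2/r − 1/a_t)] = 10.886 km/s.
Δv₂ = |v_t − v_c| = |10.886 − 17.471| = 6.585 km/s.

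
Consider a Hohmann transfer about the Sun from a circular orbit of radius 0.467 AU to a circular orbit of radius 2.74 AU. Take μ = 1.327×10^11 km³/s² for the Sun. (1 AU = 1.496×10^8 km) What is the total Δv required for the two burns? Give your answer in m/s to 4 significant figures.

Δv = 21670 m/s

In km: r₁ = 0.467 × 1.496×10^8 = 6.98632×10^7 km; r₂ = 2.74 × 1.496×10^8 = 4.09904×10^8 km.
The Hohmann ellipse has a_t = (r₁ + r₂)/2 = 2.398836×10^8 km.
Circular speed at r₁: v₁ = √(μ/r₁) = √(1.327×10^11/6.98632×10^7) = 43.58 km/s.
On the transfer ellipse at r₁, v² = μ(2/r − 1/a) gives v_p = √[μ(2/r₁ − 1/a_t)] = 56.97 km/s.
First burn Δv₁ = |v_p − v₁| = 13.39 km/s.
Circular speed at r₂: v₂ = √(μ/r₂) = 17.993 km/s.
Transfer-orbit speed at r₂: v_a = √[μ(2/r₂ − 1/a_t)] = 9.7100 km/s.
Second burn Δv₂ = |v₂ − v_a| = 8.283 km/s.
Total Δv = Δv₁ + Δv₂ = 21.67 km/s.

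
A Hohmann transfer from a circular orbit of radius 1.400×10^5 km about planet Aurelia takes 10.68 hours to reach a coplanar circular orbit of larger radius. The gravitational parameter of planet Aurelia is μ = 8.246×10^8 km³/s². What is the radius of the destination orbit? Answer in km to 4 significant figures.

Transfer time t = 10.68 hours = 38448 s, and t = π√(a_t³/μ).
So a_t = (μ t²/π²)^(1/3) = (8.246×10^8 × (38448)² / π²)^(1/3) = 4.9800×10^5 km.
Since a_t = (r₁ + r₂)/2, r₂ = 2a_t − r₁ = 2×4.9800×10^5 − 1.400×10^5 = 8.560×10^5 km.

r₂ = 8.560×10^5 km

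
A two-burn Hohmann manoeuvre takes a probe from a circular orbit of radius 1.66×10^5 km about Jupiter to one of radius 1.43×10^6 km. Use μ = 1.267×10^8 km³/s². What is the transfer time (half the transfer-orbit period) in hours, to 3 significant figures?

Transfer-ellipse semi-major axis a_t = (r₁ + r₂)/2 = (1.660×10^5 + 1.430×10^6)/2 = 7.980×10^5 km.
Half the transfer-orbit period gives t = π√(a_t³/μ) = 1.990×10^5 s.
Converting: 1.990×10^5 s ÷ 3600 s/hour = 55.3 hours.

t = 55.3 hours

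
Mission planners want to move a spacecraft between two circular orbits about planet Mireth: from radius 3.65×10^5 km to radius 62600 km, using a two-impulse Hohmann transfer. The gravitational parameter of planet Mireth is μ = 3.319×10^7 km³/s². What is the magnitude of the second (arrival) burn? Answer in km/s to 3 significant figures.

The Hohmann ellipse has a_t = (r₁ + r₂)/2 = 2.138×10^5 km.
On the circular orbit at r = 62600 km, v_c = √(μ/r) = 23.03 km/s.
Vis-viva on the transfer ellipse at r = 62600 km gives v_t = √[μ(2/r − 1/a_t)] = 30.09 km/s.
Δv₂ = |v_t − v_c| = |30.09 − 23.03| = 7.060 km/s.

Δv₂ = 7.06 km/s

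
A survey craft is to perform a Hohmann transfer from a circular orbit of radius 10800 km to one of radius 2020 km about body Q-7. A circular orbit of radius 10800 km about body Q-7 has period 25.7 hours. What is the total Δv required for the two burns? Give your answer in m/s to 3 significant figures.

From Kepler's third law T² = 4π²r³/μ at r = 10800 km, T = 25.7 hours = 25.7 × 3600 s = 92520 s: μ = 4π²r³/T² = 5809.78 km³/s².
Transfer-ellipse semi-major axis a_t = (r₁ + r₂)/2 = (10800 + 2020)/2 = 6410 km.
At r₁ the circular-orbit speed is v₁ = √(μ/r₁) = 0.7334 km/s.
Transfer-orbit speed at r₁ (v² = μ(2/r − 1/a)): v_a = √[μ(2/r₁ − 1/a_t)] = 0.4117 km/s.
First burn Δv₁ = |v_a − v₁| = 0.3217 km/s.
Circular speed at r₂: v₂ = √(μ/r₂) = 1.6959 km/s.
Transfer-orbit speed at r₂: v_p = √[μ(2/r₂ − 1/a_t)] = 2.2013 km/s.
Second burn Δv₂ = |v₂ − v_p| = 0.5054 km/s.
Total Δv = Δv₁ + Δv₂ = 0.8271 km/s.

Δv = 827 m/s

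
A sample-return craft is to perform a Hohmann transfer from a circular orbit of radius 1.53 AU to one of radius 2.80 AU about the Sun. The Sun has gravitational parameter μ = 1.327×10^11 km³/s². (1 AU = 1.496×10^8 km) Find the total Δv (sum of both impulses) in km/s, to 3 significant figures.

Δv = 6.14 km/s

In km: r₁ = 1.53 × 1.496×10^8 = 2.28888×10^8 km; r₂ = 2.80 × 1.496×10^8 = 4.1888×10^8 km.
Semi-major axis of the transfer orbit: a_t = (2.28888×10^8 + 4.1888×10^8)/2 = 3.23884×10^8 km.
Circular speed at r₁: v₁ = √(μ/r₁) = √(1.327×10^11/2.28888×10^8) = 24.0782 km/s.
On the transfer ellipse at r₁, v² = μ(2/r − 1/a) gives v_p = √[μ(2/r₁ − 1/a_t)] = 27.3826 km/s.
First burn Δv₁ = |v_p − v₁| = 3.3044 km/s.
Circular speed at r₂: v₂ = √(μ/r₂) = 17.7988 km/s.
Transfer-orbit speed at r₂: v_a = √[μ(2/r₂ − 1/a_t)] = 14.9626 km/s.
Second burn Δv₂ = |v₂ − v_a| = 2.8362 km/s.
Δv = Δv₁ + Δv₂ = 3.3044 + 2.8362 = 6.141 km/s.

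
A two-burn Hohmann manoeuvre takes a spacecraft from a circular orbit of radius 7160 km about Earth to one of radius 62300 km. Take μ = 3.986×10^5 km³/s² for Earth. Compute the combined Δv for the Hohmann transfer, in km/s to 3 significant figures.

Δv = 3.91 km/s

Semi-major axis of the transfer orbit: a_t = (7160 + 62300)/2 = 34730 km.
Circular speed at r₁: v₁ = √(μ/r₁) = √(3.986×10^5/7160) = 7.461 km/s.
Transfer-orbit speed at r₁ (v² = μ(2/r − 1/a)): v_p = √[μ(2/r₁ − 1/a_t)] = 9.993 km/s.
First burn Δv₁ = |v_p − v₁| = 2.532 km/s.
At r₂, v₂ = √(μ/r₂) = 2.529 km/s.
Transfer-orbit speed at r₂: v_a = √[μ(2/r₂ − 1/a_t)] = 1.148 km/s.
Second burn Δv₂ = |v₂ − v_a| = 1.381 km/s.
Δv = Δv₁ + Δv₂ = 2.532 + 1.381 = 3.913 km/s.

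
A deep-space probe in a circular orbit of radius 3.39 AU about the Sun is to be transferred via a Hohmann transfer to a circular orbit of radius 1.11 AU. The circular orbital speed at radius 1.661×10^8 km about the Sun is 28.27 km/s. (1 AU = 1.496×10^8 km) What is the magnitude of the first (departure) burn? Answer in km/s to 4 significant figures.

From the circular-orbit relation v² = μ/r at r = 1.661×10^8 km: μ = v²r = (28.27)² × 1.661×10^8 = 1.32746×10^11 km³/s².
In km: r₁ = 3.39 × 1.496×10^8 = 5.07144×10^8 km; r₂ = 1.11 × 1.496×10^8 = 1.66056×10^8 km.
Transfer-ellipse semi-major axis a_t = (r₁ + r₂)/2 = (5.07144×10^8 + 1.66056×10^8)/2 = 3.366×10^8 km.
Circular speed at r = 5.07144×10^8 km: v_c = √(μ/r) = 16.179 km/s.
Transfer-orbit speed at the same r (vis-viva, a = a_t): v_t = √[μ(2/r − 1/a_t)] = 11.364 km/s.
Δv₁ = |v_t − v_c| = |11.364 − 16.179| = 4.815 km/s.

Δv₁ = 4.815 km/s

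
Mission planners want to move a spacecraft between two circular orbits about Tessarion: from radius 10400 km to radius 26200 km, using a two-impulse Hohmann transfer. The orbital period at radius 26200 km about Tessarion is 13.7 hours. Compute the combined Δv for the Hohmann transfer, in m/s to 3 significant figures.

Δv = 1860 m/s

From Kepler's third law T² = 4π²r³/μ at r = 26200 km, T = 13.7 hours = 13.7 × 3600 s = 49320 s: μ = 4π²r³/T² = 2.91889×10^5 km³/s².
The Hohmann ellipse has a_t = (r₁ + r₂)/2 = 18300 km.
At r₁ the circular-orbit speed is v₁ = √(μ/r₁) = 5.298 km/s.
Transfer-orbit speed at r₁ (vis-viva equation): v_p = √[μ(2/r₁ − 1/a_t)] = 6.339 km/s.
First burn Δv₁ = |v_p − v₁| = 1.041 km/s.
At r₂, v₂ = √(μ/r₂) = 3.3378 km/s.
Transfer-orbit speed at r₂: v_a = √[μ(2/r₂ − 1/a_t)] = 2.5162 km/s.
Second burn Δv₂ = |v₂ − v_a| = 0.8216 km/s.
Total Δv = Δv₁ + Δv₂ = 1.863 km/s.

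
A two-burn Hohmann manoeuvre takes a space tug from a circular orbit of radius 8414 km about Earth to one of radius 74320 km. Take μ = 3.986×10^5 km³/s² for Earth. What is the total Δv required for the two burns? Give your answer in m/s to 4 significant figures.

Δv = 3614 m/s

Semi-major axis of the transfer orbit: a_t = (8414 + 74320)/2 = 41367 km.
Circular speed at r₁: v₁ = √(μ/r₁) = √(3.986×10^5/8414) = 6.883 km/s.
On the transfer ellipse at r₁, vis-viva gives v_p = √[μ(2/r₁ − 1/a_t)] = 9.226 km/s.
First burn Δv₁ = |v_p − v₁| = 2.343 km/s.
At r₂, v₂ = √(μ/r₂) = 2.3159 km/s.
Transfer-orbit speed at r₂: v_a = √[μ(2/r₂ − 1/a_t)] = 1.0445 km/s.
Second burn Δv₂ = |v₂ − v_a| = 1.271 km/s.
Δv = Δv₁ + Δv₂ = 2.343 + 1.271 = 3.614 km/s.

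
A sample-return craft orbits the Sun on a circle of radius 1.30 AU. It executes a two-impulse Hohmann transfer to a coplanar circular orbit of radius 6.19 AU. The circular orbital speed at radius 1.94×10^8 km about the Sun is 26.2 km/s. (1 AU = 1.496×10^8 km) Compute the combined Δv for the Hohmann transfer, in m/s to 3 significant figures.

From the circular-orbit relation v² = μ/r at r = 1.94×10^8 km: μ = v²r = (26.2)² × 1.94×10^8 = 1.33169×10^11 km³/s².
In km: r₁ = 1.30 × 1.496×10^8 = 1.9448×10^8 km; r₂ = 6.19 × 1.496×10^8 = 9.26024×10^8 km.
Transfer-ellipse semi-major axis a_t = (r₁ + r₂)/2 = (1.9448×10^8 + 9.26024×10^8)/2 = 5.60252×10^8 km.
Circular speed at r₁: v₁ = √(μ/r₁) = √(1.33169×10^11/1.9448×10^8) = 26.1676 km/s.
Transfer-orbit speed at r₁ (v² = μ(2/r − 1/a)): v_p = √[μ(2/r₁ − 1/a_t)] = 33.6422 km/s.
First burn Δv₁ = |v_p − v₁| = 7.475 km/s.
At r₂, v₂ = √(μ/r₂) = 11.992 km/s.
Transfer-orbit speed at r₂: v_a = √[μ(2/r₂ − 1/a_t)] = 7.0654 km/s.
Second burn Δv₂ = |v₂ − v_a| = 4.927 km/s.
Δv = Δv₁ + Δv₂ = 7.475 + 4.927 = 12.40 km/s.

Δv = 12400 m/s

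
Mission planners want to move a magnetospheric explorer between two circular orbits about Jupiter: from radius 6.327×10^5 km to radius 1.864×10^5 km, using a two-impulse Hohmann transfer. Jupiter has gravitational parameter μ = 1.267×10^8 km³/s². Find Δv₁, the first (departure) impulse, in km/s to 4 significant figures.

Δv₁ = 4.604 km/s

The Hohmann ellipse has a_t = (r₁ + r₂)/2 = 4.0955×10^5 km.
On the circular orbit at r = 6.327×10^5 km, v_c = √(μ/r) = 14.151 km/s.
Vis-viva on the transfer ellipse at r = 6.327×10^5 km gives v_t = √[μ(2/r − 1/a_t)] = 9.5468 km/s.
Δv₁ = |v_t − v_c| = |9.5468 − 14.151| = 4.604 km/s.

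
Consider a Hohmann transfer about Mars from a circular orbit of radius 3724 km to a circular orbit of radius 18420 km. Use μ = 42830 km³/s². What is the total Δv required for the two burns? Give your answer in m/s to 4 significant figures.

Δv = 1623 m/s

The Hohmann ellipse has a_t = (r₁ + r₂)/2 = 11072 km.
At r₁ the circular-orbit speed is v₁ = √(μ/r₁) = 3.3913 km/s.
On the transfer ellipse at r₁, v² = μ(2/r − 1/a) gives v_p = √[μ(2/r₁ − 1/a_t)] = 4.3742 km/s.
First burn Δv₁ = |v_p − v₁| = 0.9829 km/s.
At r₂, v₂ = √(μ/r₂) = 1.52486 km/s.
Transfer-orbit speed at r₂: v_a = √[μ(2/r₂ − 1/a_t)] = 0.884344 km/s.
Second burn Δv₂ = |v₂ − v_a| = 0.6405 km/s.
Total Δv = Δv₁ + Δv₂ = 1.623 km/s.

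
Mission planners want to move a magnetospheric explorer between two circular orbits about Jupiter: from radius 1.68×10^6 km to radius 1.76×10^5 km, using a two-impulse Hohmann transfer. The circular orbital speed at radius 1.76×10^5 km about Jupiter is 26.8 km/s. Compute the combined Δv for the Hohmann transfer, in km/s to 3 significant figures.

From the circular-orbit relation v² = μ/r at r = 1.76×10^5 km: μ = v²r = (26.8)² × 1.76×10^5 = 1.26410×10^8 km³/s².
Transfer-ellipse semi-major axis a_t = (r₁ + r₂)/2 = (1.680×10^6 + 1.760×10^5)/2 = 9.280×10^5 km.
At r₁ the circular-orbit speed is v₁ = √(μ/r₁) = 8.6743 km/s.
Transfer-orbit speed at r₁ (vis-viva): v_a = √[μ(2/r₁ − 1/a_t)] = 3.7776 km/s.
First burn Δv₁ = |v_a − v₁| = 4.897 km/s.
At r₂, v₂ = √(μ/r₂) = 26.800 km/s.
Transfer-orbit speed at r₂: v_p = √[μ(2/r₂ − 1/a_t)] = 36.059 km/s.
Second burn Δv₂ = |v₂ − v_p| = 9.259 km/s.
Δv = Δv₁ + Δv₂ = 4.897 + 9.259 = 14.16 km/s.

Δv = 14.2 km/s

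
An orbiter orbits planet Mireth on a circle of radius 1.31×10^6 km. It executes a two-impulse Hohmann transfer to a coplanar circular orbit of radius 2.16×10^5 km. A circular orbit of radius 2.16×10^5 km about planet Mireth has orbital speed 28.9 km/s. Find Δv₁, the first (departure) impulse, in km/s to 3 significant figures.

Δv₁ = 5.49 km/s

From the circular-orbit relation v² = μ/r at r = 2.16×10^5 km: μ = v²r = (28.9)² × 2.16×10^5 = 1.80405×10^8 km³/s².
Transfer-ellipse semi-major axis a_t = (r₁ + r₂)/2 = (1.310×10^6 + 2.160×10^5)/2 = 7.630×10^5 km.
Circular speed at r = 1.310×10^6 km: v_c = √(μ/r) = 11.735 km/s.
Vis-viva on the transfer ellipse at r = 1.310×10^6 km gives v_t = √[μ(2/r − 1/a_t)] = 6.2439 km/s.
Δv₁ = |v_t − v_c| = |6.2439 − 11.735| = 5.491 km/s.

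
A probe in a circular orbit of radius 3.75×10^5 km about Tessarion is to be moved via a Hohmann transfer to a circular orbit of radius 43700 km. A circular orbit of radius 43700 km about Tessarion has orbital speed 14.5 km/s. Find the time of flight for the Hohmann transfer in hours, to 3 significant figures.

From the circular-orbit relation v² = μ/r at r = 43700 km: μ = v²r = (14.5)² × 43700 = 9.18792×10^6 km³/s².
Transfer-ellipse semi-major axis a_t = (r₁ + r₂)/2 = (3.750×10^5 + 43700)/2 = 2.0935×10^5 km.
By Kepler's third law the transfer-orbit period is T = 2π√(a_t³/μ), so t = T/2 = 99280 s.
Converting: 99280 s ÷ 3600 s/hour = 27.6 hours.

t = 27.6 hours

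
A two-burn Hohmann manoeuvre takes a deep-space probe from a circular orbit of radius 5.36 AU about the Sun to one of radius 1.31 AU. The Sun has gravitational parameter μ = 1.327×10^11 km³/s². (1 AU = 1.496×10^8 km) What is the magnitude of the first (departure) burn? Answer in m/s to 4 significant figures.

In km: r₁ = 5.36 × 1.496×10^8 = 8.01856×10^8 km; r₂ = 1.31 × 1.496×10^8 = 1.95976×10^8 km.
Semi-major axis of the transfer orbit: a_t = (8.01856×10^8 + 1.95976×10^8)/2 = 4.98916×10^8 km.
On the circular orbit at r = 8.01856×10^8 km, v_c = √(μ/r) = 12.8643 km/s.
Vis-viva on the transfer ellipse at r = 8.01856×10^8 km gives v_t = √[μ(2/r − 1/a_t)] = 8.06260 km/s.
Δv₁ = |v_t − v_c| = |8.06260 − 12.8643| = 4.802 km/s.

Δv₁ = 4802 m/s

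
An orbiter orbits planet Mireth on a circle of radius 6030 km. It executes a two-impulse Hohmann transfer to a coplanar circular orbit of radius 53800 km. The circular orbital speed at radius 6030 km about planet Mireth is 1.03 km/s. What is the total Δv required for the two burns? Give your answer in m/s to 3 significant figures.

From the circular-orbit relation v² = μ/r at r = 6030 km: μ = v²r = (1.03)² × 6030 = 6397.23 km³/s².
Transfer-ellipse semi-major axis a_t = (r₁ + r₂)/2 = (6030 + 53800)/2 = 29915 km.
Circular speed at r₁: v₁ = √(μ/r₁) = √(6397.23/6030) = 1.0300 km/s.
On the transfer ellipse at r₁, vis-viva equation gives v_p = √[μ(2/r₁ − 1/a_t)] = 1.3813 km/s.
First burn Δv₁ = |v_p − v₁| = 0.3513 km/s.
Circular speed at r₂: v₂ = √(μ/r₂) = 0.3448 km/s.
Transfer-orbit speed at r₂: v_a = √[μ(2/r₂ − 1/a_t)] = 0.1548 km/s.
Second burn Δv₂ = |v₂ − v_a| = 0.1900 km/s.
Δv = Δv₁ + Δv₂ = 0.3513 + 0.1900 = 0.5413 km/s.

Δv = 541 m/s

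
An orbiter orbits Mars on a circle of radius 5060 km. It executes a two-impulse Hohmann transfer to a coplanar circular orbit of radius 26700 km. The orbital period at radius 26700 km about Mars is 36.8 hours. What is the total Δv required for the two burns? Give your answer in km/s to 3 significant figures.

Δv = 1.41 km/s

From Kepler's third law T² = 4π²r³/μ at r = 26700 km, T = 36.8 hours = 36.8 × 3600 s = 1.3248×10^5 s: μ = 4π²r³/T² = 42814.7 km³/s².
The Hohmann ellipse has a_t = (r₁ + r₂)/2 = 15880 km.
Circular speed at r₁: v₁ = √(μ/r₁) = √(42814.7/5060) = 2.90885 km/s.
On the transfer ellipse at r₁, vis-viva equation gives v_p = √[μ(2/r₁ − 1/a_t)] = 3.77183 km/s.
First burn Δv₁ = |v_p − v₁| = 0.86298 km/s.
At r₂, v₂ = √(μ/r₂) = 1.26631 km/s.
Transfer-orbit speed at r₂: v_a = √[μ(2/r₂ − 1/a_t)] = 0.714810 km/s.
Second burn Δv₂ = |v₂ − v_a| = 0.55150 km/s.
Total Δv = Δv₁ + Δv₂ = 1.414 km/s.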